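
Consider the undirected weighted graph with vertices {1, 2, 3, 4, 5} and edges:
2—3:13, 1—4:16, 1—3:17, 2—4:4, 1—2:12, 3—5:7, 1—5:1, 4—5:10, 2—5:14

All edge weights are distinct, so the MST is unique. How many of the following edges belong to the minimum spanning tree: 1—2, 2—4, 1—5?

2

Kruskal: consider edges lightest-first.
1—5 (1): add — endpoints in different components.
2—4 (4): add — endpoints in different components.
3—5 (7): add — endpoints in different components.
4—5 (10): add — endpoints in different components.
MST edge set: {1—5, 2—4, 3—5, 4—5}.
Of the listed edges, {2—4, 1—5} are in the MST → 2.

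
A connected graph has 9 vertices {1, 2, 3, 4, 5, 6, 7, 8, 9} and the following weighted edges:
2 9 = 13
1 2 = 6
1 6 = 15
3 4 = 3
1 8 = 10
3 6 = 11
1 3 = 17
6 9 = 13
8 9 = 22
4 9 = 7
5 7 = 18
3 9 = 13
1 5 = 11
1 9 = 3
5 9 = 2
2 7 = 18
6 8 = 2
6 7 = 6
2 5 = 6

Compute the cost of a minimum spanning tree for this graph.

Sort edges by weight, then run Kruskal:
5 9 (2): add — endpoints in different components.
6 8 (2): add — endpoints in different components.
1 9 (3): add — endpoints in different components.
3 4 (3): add — endpoints in different components.
1 2 (6): add — endpoints in different components.
2 5 (6): skip — 2 and 5 already connected.
6 7 (6): add — endpoints in different components.
4 9 (7): add — endpoints in different components.
1 8 (10): add — endpoints in different components.
MST edges: 5 9, 6 8, 1 9, 3 4, 1 2, 6 7, 4 9, 1 8; total weight 2+2+3+3+6+6+7+10 = 39.

39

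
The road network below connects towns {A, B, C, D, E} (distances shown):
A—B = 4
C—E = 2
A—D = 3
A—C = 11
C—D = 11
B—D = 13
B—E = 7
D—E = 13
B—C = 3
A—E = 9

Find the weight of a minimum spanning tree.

Prim's algorithm from E:
Step 1: frontier [C—E 2, B—E 7, A—E 9, D—E 13] → take C—E (2); add C.
Step 2: frontier [B—C 3, A—C 11, C—D 11, B—E 7, A—E 9, D—E 13] → take B—C (3); add B.
Step 3: frontier [A—B 4, B—D 13, A—C 11, C—D 11, A—E 9, D—E 13] → take A—B (4); add A.
Step 4: frontier [A—D 3, B—D 13, C—D 11, D—E 13] → take A—D (3); add D.
MST edges: C—E, B—C, A—B, A—D; total weight 2+3+4+3 = 12.

12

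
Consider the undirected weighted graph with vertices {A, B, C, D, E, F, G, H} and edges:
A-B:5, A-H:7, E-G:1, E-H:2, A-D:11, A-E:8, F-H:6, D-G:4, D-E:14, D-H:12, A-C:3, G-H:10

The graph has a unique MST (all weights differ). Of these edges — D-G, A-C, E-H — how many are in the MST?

3

Kruskal: consider edges lightest-first.
E-G (1): add — endpoints in different components.
E-H (2): add — endpoints in different components.
A-C (3): add — endpoints in different components.
D-G (4): add — endpoints in different components.
A-B (5): add — endpoints in different components.
F-H (6): add — endpoints in different components.
A-H (7): add — endpoints in different components.
MST edge set: {E-G, E-H, A-C, D-G, A-B, F-H, A-H}.
Of the listed edges, {D-G, A-C, E-H} are in the MST → 3.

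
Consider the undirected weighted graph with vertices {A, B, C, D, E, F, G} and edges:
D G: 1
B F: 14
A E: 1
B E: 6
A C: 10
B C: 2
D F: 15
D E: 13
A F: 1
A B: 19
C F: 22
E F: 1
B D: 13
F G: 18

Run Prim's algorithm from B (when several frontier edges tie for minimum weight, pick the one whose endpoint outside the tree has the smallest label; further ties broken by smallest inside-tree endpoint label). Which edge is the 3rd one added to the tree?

Prim, starting at B.
Step 1: frontier [B C 2, B E 6, B D 13, B F 14, A B 19] → take B C (2); add C.
Step 2: frontier [B E 6, B D 13, B F 14, A B 19, A C 10, C F 22] → take B E (6); add E.
Step 3: frontier [B D 13, B F 14, A B 19, A C 10, C F 22, A E 1, E F 1, D E 13] → take A E (1); add A.
Step 4: frontier [A F 1, B D 13, B F 14, C F 22, E F 1, D E 13] → take A F (1); add F.
Step 5: frontier [B D 13, D E 13, D F 15, F G 18] → take B D (13); add D.
Step 6: frontier [D G 1, F G 18] → take D G (1); add G.
The 3rd edge added is A E.

A-E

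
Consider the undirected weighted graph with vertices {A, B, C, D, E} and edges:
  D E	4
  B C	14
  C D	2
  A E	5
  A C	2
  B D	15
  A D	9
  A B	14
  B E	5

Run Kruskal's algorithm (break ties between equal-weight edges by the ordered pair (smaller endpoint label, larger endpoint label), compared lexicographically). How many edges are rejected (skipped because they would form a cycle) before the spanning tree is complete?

1

Sort edges by weight, then run Kruskal:
A C (2): add. Components now {A,C} {B} {D} {E}
C D (2): add. Components now {A,C,D} {B} {E}
D E (4): add. Components now {A,C,D,E} {B}
A E (5): skip — A and E already connected.
B E (5): add. Components now {A,B,C,D,E}
Edges rejected before the tree was complete: 1.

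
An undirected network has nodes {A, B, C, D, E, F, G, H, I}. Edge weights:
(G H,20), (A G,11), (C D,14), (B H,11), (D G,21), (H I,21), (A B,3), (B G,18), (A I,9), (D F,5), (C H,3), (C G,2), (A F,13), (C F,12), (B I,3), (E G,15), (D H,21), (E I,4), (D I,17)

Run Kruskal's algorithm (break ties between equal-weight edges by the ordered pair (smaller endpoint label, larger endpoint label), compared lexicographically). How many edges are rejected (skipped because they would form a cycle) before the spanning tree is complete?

Kruskal's algorithm — process edges by increasing weight (ties by edge label):
C G (2): add — endpoints in different components.
A B (3): add — endpoints in different components.
B I (3): add — endpoints in different components.
C H (3): add — endpoints in different components.
E I (4): add — endpoints in different components.
D F (5): add — endpoints in different components.
A I (9): skip — A and I already connected.
A G (11): add — endpoints in different components.
B H (11): skip — B and H already connected.
C F (12): add — endpoints in different components.
Edges rejected before the tree was complete: 2.

2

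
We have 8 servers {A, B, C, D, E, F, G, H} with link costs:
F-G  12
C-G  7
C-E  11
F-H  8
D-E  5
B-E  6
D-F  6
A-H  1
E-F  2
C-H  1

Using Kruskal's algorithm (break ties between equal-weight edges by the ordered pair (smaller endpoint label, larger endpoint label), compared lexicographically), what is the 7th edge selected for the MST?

Sort edges by weight, then run Kruskal:
A-H (1): add — endpoints in different components.
C-H (1): add — endpoints in different components.
E-F (2): add — endpoints in different components.
D-E (5): add — endpoints in different components.
B-E (6): add — endpoints in different components.
D-F (6): skip — D and F already connected.
C-G (7): add — endpoints in different components.
F-H (8): add — endpoints in different components.
The 7th edge added is F-H.

F-H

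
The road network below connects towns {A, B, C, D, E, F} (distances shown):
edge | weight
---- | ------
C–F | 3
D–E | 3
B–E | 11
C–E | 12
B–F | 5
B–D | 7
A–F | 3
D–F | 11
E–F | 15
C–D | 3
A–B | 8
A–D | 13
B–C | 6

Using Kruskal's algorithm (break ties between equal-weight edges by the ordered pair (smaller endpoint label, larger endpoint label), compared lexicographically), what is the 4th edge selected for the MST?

Kruskal's algorithm — process edges by increasing weight (ties by edge label):
A–F (3): add — endpoints in different components.
C–D (3): add — endpoints in different components.
C–F (3): add — endpoints in different components.
D–E (3): add — endpoints in different components.
B–F (5): add — endpoints in different components.
The 4th edge added is D–E.

D-E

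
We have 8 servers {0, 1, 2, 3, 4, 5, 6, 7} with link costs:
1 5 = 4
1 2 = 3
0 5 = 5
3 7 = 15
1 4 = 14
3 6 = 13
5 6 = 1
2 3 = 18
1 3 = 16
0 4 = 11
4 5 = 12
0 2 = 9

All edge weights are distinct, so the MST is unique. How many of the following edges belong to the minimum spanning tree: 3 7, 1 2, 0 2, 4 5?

Kruskal's algorithm — process edges by increasing weight (ties by edge label):
5 6 (1): add — endpoints in different components.
1 2 (3): add — endpoints in different components.
1 5 (4): add — endpoints in different components.
0 5 (5): add — endpoints in different components.
0 2 (9): skip — 0 and 2 already connected.
0 4 (11): add — endpoints in different components.
4 5 (12): skip — 4 and 5 already connected.
3 6 (13): add — endpoints in different components.
1 4 (14): skip — 1 and 4 already connected.
3 7 (15): add — endpoints in different components.
MST edge set: {5 6, 1 2, 1 5, 0 5, 0 4, 3 6, 3 7}.
Of the listed edges, {3 7, 1 2} are in the MST → 2.

2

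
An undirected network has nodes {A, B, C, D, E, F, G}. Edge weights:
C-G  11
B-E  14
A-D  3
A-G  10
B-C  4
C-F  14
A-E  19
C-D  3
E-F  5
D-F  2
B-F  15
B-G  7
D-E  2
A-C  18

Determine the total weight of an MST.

Prim, starting at A.
Step 1: frontier [A-D 3, A-G 10, A-C 18, A-E 19] → take A-D (3); add D.
Step 2: frontier [A-G 10, A-C 18, A-E 19, D-E 2, D-F 2, C-D 3] → take D-E (2); add E.
Step 3: frontier [A-G 10, A-C 18, D-F 2, C-D 3, E-F 5, B-E 14] → take D-F (2); add F.
Step 4: frontier [A-G 10, A-C 18, C-D 3, B-E 14, C-F 14, B-F 15] → take C-D (3); add C.
Step 5: frontier [A-G 10, B-C 4, C-G 11, B-E 14, B-F 15] → take B-C (4); add B.
Step 6: frontier [A-G 10, B-G 7, C-G 11] → take B-G (7); add G.
MST edges: A-D, D-E, D-F, C-D, B-C, B-G; total weight 3+2+2+3+4+7 = 21.

21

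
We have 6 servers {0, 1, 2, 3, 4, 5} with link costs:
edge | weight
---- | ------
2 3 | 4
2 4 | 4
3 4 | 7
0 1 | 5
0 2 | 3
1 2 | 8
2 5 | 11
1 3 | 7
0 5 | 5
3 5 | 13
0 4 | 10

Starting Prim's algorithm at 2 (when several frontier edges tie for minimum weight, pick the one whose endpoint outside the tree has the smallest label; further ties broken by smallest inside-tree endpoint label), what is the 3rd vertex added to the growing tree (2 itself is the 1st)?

3

Prim's algorithm from 2:
Step 1: frontier [0 2 3, 2 3 4, 2 4 4, 1 2 8, 2 5 11] → take 0 2 (3); add 0.
Step 2: frontier [0 1 5, 0 5 5, 0 4 10, 2 3 4, 2 4 4, 1 2 8, 2 5 11] → take 2 3 (4); add 3.
Step 3: frontier [0 1 5, 0 5 5, 0 4 10, 2 4 4, 1 2 8, 2 5 11, 1 3 7, 3 4 7, 3 5 13] → take 2 4 (4); add 4.
Step 4: frontier [0 1 5, 0 5 5, 1 2 8, 2 5 11, 1 3 7, 3 5 13] → take 0 1 (5); add 1.
Step 5: frontier [0 5 5, 2 5 11, 3 5 13] → take 0 5 (5); add 5.
Vertex order: 2, 0, 3, 4, 1, 5. The 3rd vertex is 3.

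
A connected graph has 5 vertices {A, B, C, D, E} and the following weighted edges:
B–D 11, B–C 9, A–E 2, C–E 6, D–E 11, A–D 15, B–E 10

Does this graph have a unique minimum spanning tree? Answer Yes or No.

No

Sort edges by weight, then run Kruskal:
A–E (2): add. Components now {A,E} {B} {C} {D}
C–E (6): add. Components now {A,C,E} {B} {D}
B–C (9): add. Components now {A,B,C,E} {D}
B–E (10): skip — B and E already connected.
B–D (11): add. Components now {A,B,C,D,E}
Non-tree edge D–E has weight 11, equal to the heaviest edge on its tree cycle — swapping gives another MST of the same weight. Not unique.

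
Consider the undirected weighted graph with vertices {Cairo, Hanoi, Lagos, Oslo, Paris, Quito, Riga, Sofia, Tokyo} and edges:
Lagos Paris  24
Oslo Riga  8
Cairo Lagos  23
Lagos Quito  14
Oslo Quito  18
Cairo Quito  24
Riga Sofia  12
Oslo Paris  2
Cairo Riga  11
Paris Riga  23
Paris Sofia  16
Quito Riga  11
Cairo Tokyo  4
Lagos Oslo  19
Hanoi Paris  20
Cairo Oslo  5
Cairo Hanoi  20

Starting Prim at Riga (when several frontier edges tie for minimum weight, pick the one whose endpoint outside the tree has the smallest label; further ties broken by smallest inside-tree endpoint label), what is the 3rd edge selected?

Cairo-Oslo

Prim, starting at Riga.
Step 1: cheapest edge leaving the tree is Oslo Riga (8); add Oslo.
Step 2: cheapest edge leaving the tree is Oslo Paris (2); add Paris.
Step 3: cheapest edge leaving the tree is Cairo Oslo (5); add Cairo.
Step 4: cheapest edge leaving the tree is Cairo Tokyo (4); add Tokyo.
Step 5: cheapest edge leaving the tree is Quito Riga (11); add Quito.
Step 6: cheapest edge leaving the tree is Riga Sofia (12); add Sofia.
Step 7: cheapest edge leaving the tree is Lagos Quito (14); add Lagos.
Step 8: cheapest edge leaving the tree is Cairo Hanoi (20); add Hanoi.
The 3rd edge added is Cairo Oslo.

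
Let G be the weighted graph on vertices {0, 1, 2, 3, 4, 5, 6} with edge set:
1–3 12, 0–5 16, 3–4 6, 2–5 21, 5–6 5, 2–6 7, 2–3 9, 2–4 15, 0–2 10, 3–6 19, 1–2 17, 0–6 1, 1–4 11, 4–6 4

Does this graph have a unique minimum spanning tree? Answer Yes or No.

Yes

Kruskal's algorithm — process edges by increasing weight (ties by edge label):
0–6 (1): add. Components now {0,6} {1} {2} {3} {4} {5}
4–6 (4): add. Components now {0,4,6} {1} {2} {3} {5}
5–6 (5): add. Components now {0,4,5,6} {1} {2} {3}
3–4 (6): add. Components now {0,3,4,5,6} {1} {2}
2–6 (7): add. Components now {0,2,3,4,5,6} {1}
2–3 (9): skip — 2 and 3 already connected.
0–2 (10): skip — 0 and 2 already connected.
1–4 (11): add. Components now {0,1,2,3,4,5,6}
Every non-tree edge has weight strictly greater than the heaviest edge on the tree path between its endpoints, so the MST is unique.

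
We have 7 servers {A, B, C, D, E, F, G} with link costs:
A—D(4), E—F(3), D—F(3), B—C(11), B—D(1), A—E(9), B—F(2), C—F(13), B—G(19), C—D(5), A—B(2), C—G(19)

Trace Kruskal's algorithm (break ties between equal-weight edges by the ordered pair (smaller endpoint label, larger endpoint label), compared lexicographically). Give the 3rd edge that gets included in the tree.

Sort edges by weight, then run Kruskal:
B—D (1): add. Components now {A} {B,D} {C} {E} {F} {G}
A—B (2): add. Components now {A,B,D} {C} {E} {F} {G}
B—F (2): add. Components now {A,B,D,F} {C} {E} {G}
D—F (3): skip — D and F already connected.
E—F (3): add. Components now {A,B,D,E,F} {C} {G}
A—D (4): skip — A and D already connected.
C—D (5): add. Components now {A,B,C,D,E,F} {G}
A—E (9): skip — A and E already connected.
B—C (11): skip — B and C already connected.
C—F (13): skip — C and F already connected.
B—G (19): add. Components now {A,B,C,D,E,F,G}
The 3rd edge added is B—F.

B-F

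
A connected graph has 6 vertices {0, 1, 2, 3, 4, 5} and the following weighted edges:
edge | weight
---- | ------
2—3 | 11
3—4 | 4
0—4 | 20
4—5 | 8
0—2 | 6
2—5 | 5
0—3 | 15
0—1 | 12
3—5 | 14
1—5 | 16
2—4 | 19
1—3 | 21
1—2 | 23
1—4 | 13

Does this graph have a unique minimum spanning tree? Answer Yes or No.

Sort edges by weight, then run Kruskal:
3—4 (4): add. Components now {0} {1} {2} {3,4} {5}
2—5 (5): add. Components now {0} {1} {2,5} {3,4}
0—2 (6): add. Components now {0,2,5} {1} {3,4}
4—5 (8): add. Components now {0,2,3,4,5} {1}
2—3 (11): skip — 2 and 3 already connected.
0—1 (12): add. Components now {0,1,2,3,4,5}
Every non-tree edge has weight strictly greater than the heaviest edge on the tree path between its endpoints, so the MST is unique.

Yes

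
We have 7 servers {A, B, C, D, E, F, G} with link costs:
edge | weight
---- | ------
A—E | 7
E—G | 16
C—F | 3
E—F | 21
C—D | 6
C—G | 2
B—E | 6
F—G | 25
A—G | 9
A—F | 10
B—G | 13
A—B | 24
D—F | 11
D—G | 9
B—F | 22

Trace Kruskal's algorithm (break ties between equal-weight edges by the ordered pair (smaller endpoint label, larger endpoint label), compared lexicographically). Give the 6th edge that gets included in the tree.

Sort edges by weight, then run Kruskal:
C—G (2): add. Components now {A} {B} {C,G} {D} {E} {F}
C—F (3): add. Components now {A} {B} {C,F,G} {D} {E}
B—E (6): add. Components now {A} {B,E} {C,F,G} {D}
C—D (6): add. Components now {A} {B,E} {C,D,F,G}
A—E (7): add. Components now {A,B,E} {C,D,F,G}
A—G (9): add. Components now {A,B,C,D,E,F,G}
The 6th edge added is A—G.

A-G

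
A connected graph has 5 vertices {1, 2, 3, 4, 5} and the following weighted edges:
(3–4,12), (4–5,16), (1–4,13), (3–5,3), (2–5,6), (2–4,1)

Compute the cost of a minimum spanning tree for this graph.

23

Kruskal's algorithm — process edges by increasing weight (ties by edge label):
2–4 (1): add. Components now {1} {2,4} {3} {5}
3–5 (3): add. Components now {1} {2,4} {3,5}
2–5 (6): add. Components now {1} {2,3,4,5}
3–4 (12): skip — 3 and 4 already connected.
1–4 (13): add. Components now {1,2,3,4,5}
MST edges: 2–4, 3–5, 2–5, 1–4; total weight 1+3+6+13 = 23.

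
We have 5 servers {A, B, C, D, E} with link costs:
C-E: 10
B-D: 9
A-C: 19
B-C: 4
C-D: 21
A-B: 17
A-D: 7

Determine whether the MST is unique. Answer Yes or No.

Yes

Kruskal: consider edges lightest-first.
B-C (4): add — endpoints in different components.
A-D (7): add — endpoints in different components.
B-D (9): add — endpoints in different components.
C-E (10): add — endpoints in different components.
Every non-tree edge has weight strictly greater than the heaviest edge on the tree path between its endpoints, so the MST is unique.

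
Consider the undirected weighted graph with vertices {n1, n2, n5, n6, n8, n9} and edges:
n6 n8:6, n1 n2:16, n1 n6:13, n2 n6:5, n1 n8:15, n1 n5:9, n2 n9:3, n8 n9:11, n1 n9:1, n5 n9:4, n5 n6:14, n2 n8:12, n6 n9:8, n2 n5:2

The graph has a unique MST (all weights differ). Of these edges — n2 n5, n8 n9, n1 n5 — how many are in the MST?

1

Kruskal: consider edges lightest-first.
n1 n9 (1): add. Components now {n8} {n6} {n5} {n2} {n1,n9}
n2 n5 (2): add. Components now {n8} {n6} {n2,n5} {n1,n9}
n2 n9 (3): add. Components now {n8} {n6} {n1,n2,n5,n9}
n5 n9 (4): skip — n5 and n9 already connected.
n2 n6 (5): add. Components now {n8} {n1,n2,n5,n6,n9}
n6 n8 (6): add. Components now {n1,n2,n5,n6,n8,n9}
MST edge set: {n1 n9, n2 n5, n2 n9, n2 n6, n6 n8}.
Of the listed edges, {n2 n5} are in the MST → 1.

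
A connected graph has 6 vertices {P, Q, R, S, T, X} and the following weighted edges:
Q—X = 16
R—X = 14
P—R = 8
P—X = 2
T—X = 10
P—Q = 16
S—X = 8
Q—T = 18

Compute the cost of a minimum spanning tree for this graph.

Prim, starting at R.
Step 1: cheapest edge leaving the tree is P—R (8); add P.
Step 2: cheapest edge leaving the tree is P—X (2); add X.
Step 3: cheapest edge leaving the tree is S—X (8); add S.
Step 4: cheapest edge leaving the tree is T—X (10); add T.
Step 5: cheapest edge leaving the tree is P—Q (16); add Q.
MST edges: P—R, P—X, S—X, T—X, P—Q; total weight 8+2+8+10+16 = 44.

44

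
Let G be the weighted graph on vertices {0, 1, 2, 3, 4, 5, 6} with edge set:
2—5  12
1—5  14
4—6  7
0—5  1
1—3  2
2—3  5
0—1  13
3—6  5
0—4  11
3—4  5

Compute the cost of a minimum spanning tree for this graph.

29

Kruskal: consider edges lightest-first.
0—5 (1): add. Components now {0,5} {1} {2} {3} {4} {6}
1—3 (2): add. Components now {0,5} {1,3} {2} {4} {6}
2—3 (5): add. Components now {0,5} {1,2,3} {4} {6}
3—4 (5): add. Components now {0,5} {1,2,3,4} {6}
3—6 (5): add. Components now {0,5} {1,2,3,4,6}
4—6 (7): skip — 4 and 6 already connected.
0—4 (11): add. Components now {0,1,2,3,4,5,6}
MST edges: 0—5, 1—3, 2—3, 3—4, 3—6, 0—4; total weight 1+2+5+5+5+11 = 29.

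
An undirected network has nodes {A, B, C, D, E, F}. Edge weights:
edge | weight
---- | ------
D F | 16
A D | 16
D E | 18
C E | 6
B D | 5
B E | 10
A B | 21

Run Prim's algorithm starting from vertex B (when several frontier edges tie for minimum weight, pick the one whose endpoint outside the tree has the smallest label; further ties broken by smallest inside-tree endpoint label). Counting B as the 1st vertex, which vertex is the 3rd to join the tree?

E

Prim, starting at B.
Step 1: frontier [B D 5, B E 10, A B 21] → take B D (5); add D.
Step 2: frontier [B E 10, A B 21, A D 16, D F 16, D E 18] → take B E (10); add E.
Step 3: frontier [A B 21, A D 16, D F 16, C E 6] → take C E (6); add C.
Step 4: frontier [A B 21, A D 16, D F 16] → take A D (16); add A.
Step 5: frontier [D F 16] → take D F (16); add F.
Vertex order: B, D, E, C, A, F. The 3rd vertex is E.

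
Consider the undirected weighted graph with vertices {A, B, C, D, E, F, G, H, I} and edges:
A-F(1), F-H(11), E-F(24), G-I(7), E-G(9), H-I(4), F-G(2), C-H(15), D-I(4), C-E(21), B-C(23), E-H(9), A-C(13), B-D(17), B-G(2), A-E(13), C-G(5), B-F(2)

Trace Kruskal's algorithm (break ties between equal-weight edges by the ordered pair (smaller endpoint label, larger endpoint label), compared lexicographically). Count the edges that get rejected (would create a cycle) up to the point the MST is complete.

1

Kruskal's algorithm — process edges by increasing weight (ties by edge label):
A-F (1): add — endpoints in different components.
B-F (2): add — endpoints in different components.
B-G (2): add — endpoints in different components.
F-G (2): skip — F and G already connected.
D-I (4): add — endpoints in different components.
H-I (4): add — endpoints in different components.
C-G (5): add — endpoints in different components.
G-I (7): add — endpoints in different components.
E-G (9): add — endpoints in different components.
Edges rejected before the tree was complete: 1.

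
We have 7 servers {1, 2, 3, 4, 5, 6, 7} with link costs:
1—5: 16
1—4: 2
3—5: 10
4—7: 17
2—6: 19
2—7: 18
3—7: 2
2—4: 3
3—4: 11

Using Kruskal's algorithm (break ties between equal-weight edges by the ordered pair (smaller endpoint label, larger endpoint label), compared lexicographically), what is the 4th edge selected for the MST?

Sort edges by weight, then run Kruskal:
1—4 (2): add — endpoints in different components.
3—7 (2): add — endpoints in different components.
2—4 (3): add — endpoints in different components.
3—5 (10): add — endpoints in different components.
3—4 (11): add — endpoints in different components.
1—5 (16): skip — 1 and 5 already connected.
4—7 (17): skip — 4 and 7 already connected.
2—7 (18): skip — 2 and 7 already connected.
2—6 (19): add — endpoints in different components.
The 4th edge added is 3—5.

3-5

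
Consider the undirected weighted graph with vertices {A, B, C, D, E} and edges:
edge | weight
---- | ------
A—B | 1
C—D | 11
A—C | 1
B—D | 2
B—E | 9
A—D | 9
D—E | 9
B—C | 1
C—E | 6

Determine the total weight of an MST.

Sort edges by weight, then run Kruskal:
A—B (1): add — endpoints in different components.
A—C (1): add — endpoints in different components.
B—C (1): skip — B and C already connected.
B—D (2): add — endpoints in different components.
C—E (6): add — endpoints in different components.
MST edges: A—B, A—C, B—D, C—E; total weight 1+1+2+6 = 10.

10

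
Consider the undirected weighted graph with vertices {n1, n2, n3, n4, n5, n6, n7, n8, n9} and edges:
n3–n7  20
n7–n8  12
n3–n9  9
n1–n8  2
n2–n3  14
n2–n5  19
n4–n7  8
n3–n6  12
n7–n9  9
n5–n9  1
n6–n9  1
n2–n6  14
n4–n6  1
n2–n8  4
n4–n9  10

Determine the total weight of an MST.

38

Prim's algorithm from n8:
Step 1: cheapest edge leaving the tree is n1–n8 (2); add n1.
Step 2: cheapest edge leaving the tree is n2–n8 (4); add n2.
Step 3: cheapest edge leaving the tree is n7–n8 (12); add n7.
Step 4: cheapest edge leaving the tree is n4–n7 (8); add n4.
Step 5: cheapest edge leaving the tree is n4–n6 (1); add n6.
Step 6: cheapest edge leaving the tree is n6–n9 (1); add n9.
Step 7: cheapest edge leaving the tree is n5–n9 (1); add n5.
Step 8: cheapest edge leaving the tree is n3–n9 (9); add n3.
MST edges: n1–n8, n2–n8, n7–n8, n4–n7, n4–n6, n6–n9, n5–n9, n3–n9; total weight 2+4+12+8+1+1+1+9 = 38.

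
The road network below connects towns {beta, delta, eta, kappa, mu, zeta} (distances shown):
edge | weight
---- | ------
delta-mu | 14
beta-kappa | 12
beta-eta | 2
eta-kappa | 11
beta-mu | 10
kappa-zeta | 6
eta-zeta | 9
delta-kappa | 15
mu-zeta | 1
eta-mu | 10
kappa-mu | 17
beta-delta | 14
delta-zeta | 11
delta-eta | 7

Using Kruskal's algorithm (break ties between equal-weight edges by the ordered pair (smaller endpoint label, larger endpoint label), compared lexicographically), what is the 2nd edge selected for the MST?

beta-eta

Sort edges by weight, then run Kruskal:
mu-zeta (1): add — endpoints in different components.
beta-eta (2): add — endpoints in different components.
kappa-zeta (6): add — endpoints in different components.
delta-eta (7): add — endpoints in different components.
eta-zeta (9): add — endpoints in different components.
The 2nd edge added is beta-eta.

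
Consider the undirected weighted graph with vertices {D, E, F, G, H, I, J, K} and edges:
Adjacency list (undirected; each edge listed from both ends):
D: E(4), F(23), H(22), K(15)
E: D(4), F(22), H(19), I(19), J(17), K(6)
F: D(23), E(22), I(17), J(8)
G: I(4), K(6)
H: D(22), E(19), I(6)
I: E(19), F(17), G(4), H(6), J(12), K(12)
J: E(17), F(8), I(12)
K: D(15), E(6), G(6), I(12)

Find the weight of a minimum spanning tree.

46

Sort edges by weight, then run Kruskal:
D–E (4): add — endpoints in different components.
G–I (4): add — endpoints in different components.
E–K (6): add — endpoints in different components.
G–K (6): add — endpoints in different components.
H–I (6): add — endpoints in different components.
F–J (8): add — endpoints in different components.
I–J (12): add — endpoints in different components.
MST edges: D–E, G–I, E–K, G–K, H–I, F–J, I–J; total weight 4+4+6+6+6+8+12 = 46.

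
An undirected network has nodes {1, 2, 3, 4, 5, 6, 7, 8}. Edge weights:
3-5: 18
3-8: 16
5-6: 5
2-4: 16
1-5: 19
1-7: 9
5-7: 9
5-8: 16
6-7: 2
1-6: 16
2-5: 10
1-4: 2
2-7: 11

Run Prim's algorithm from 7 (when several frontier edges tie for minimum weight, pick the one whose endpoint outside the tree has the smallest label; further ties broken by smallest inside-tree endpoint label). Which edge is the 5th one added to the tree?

2-5

Prim's algorithm from 7:
Step 1: frontier [6-7 2, 1-7 9, 5-7 9, 2-7 11] → take 6-7 (2); add 6.
Step 2: frontier [5-6 5, 1-6 16, 1-7 9, 5-7 9, 2-7 11] → take 5-6 (5); add 5.
Step 3: frontier [2-5 10, 5-8 16, 3-5 18, 1-5 19, 1-6 16, 1-7 9, 2-7 11] → take 1-7 (9); add 1.
Step 4: frontier [1-4 2, 2-5 10, 5-8 16, 3-5 18, 2-7 11] → take 1-4 (2); add 4.
Step 5: frontier [2-4 16, 2-5 10, 5-8 16, 3-5 18, 2-7 11] → take 2-5 (10); add 2.
Step 6: frontier [5-8 16, 3-5 18] → take 5-8 (16); add 8.
Step 7: frontier [3-5 18, 3-8 16] → take 3-8 (16); add 3.
The 5th edge added is 2-5.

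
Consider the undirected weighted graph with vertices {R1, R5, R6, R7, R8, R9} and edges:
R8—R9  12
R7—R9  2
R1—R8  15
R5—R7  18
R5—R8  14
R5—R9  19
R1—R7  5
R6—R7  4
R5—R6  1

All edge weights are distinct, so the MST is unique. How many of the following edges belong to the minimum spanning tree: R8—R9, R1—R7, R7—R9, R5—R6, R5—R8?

4

Kruskal: consider edges lightest-first.
R5—R6 (1): add — endpoints in different components.
R7—R9 (2): add — endpoints in different components.
R6—R7 (4): add — endpoints in different components.
R1—R7 (5): add — endpoints in different components.
R8—R9 (12): add — endpoints in different components.
MST edge set: {R5—R6, R7—R9, R6—R7, R1—R7, R8—R9}.
Of the listed edges, {R8—R9, R1—R7, R7—R9, R5—R6} are in the MST → 4.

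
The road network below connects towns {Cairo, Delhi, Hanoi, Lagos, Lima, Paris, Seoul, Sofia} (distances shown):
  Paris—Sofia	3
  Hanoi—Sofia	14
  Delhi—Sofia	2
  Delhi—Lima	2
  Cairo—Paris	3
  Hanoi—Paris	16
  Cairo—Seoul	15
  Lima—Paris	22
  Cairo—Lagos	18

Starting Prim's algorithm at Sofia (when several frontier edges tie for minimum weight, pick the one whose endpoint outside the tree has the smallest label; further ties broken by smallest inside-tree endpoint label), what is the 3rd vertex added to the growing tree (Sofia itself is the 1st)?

Lima

Prim's algorithm from Sofia:
Step 1: frontier [Delhi—Sofia 2, Paris—Sofia 3, Hanoi—Sofia 14] → take Delhi—Sofia (2); add Delhi.
Step 2: frontier [Delhi—Lima 2, Paris—Sofia 3, Hanoi—Sofia 14] → take Delhi—Lima (2); add Lima.
Step 3: frontier [Lima—Paris 22, Paris—Sofia 3, Hanoi—Sofia 14] → take Paris—Sofia (3); add Paris.
Step 4: frontier [Cairo—Paris 3, Hanoi—Paris 16, Hanoi—Sofia 14] → take Cairo—Paris (3); add Cairo.
Step 5: frontier [Cairo—Seoul 15, Cairo—Lagos 18, Hanoi—Paris 16, Hanoi—Sofia 14] → take Hanoi—Sofia (14); add Hanoi.
Step 6: frontier [Cairo—Seoul 15, Cairo—Lagos 18] → take Cairo—Seoul (15); add Seoul.
Step 7: frontier [Cairo—Lagos 18] → take Cairo—Lagos (18); add Lagos.
Vertex order: Sofia, Delhi, Lima, Paris, Cairo, Hanoi, Seoul, Lagos. The 3rd vertex is Lima.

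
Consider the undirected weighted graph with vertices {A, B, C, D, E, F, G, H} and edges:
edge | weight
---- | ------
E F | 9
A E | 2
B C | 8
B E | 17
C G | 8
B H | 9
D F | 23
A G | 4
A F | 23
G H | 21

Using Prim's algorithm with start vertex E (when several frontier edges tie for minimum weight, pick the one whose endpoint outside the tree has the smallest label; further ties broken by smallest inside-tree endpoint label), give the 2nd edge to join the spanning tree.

Grow the tree from E using Prim:
Step 1: frontier [A E 2, E F 9, B E 17] → take A E (2); add A.
Step 2: frontier [A G 4, A F 23, E F 9, B E 17] → take A G (4); add G.
Step 3: frontier [A F 23, E F 9, B E 17, C G 8, G H 21] → take C G (8); add C.
Step 4: frontier [A F 23, B C 8, E F 9, B E 17, G H 21] → take B C (8); add B.
Step 5: frontier [A F 23, B H 9, E F 9, G H 21] → take E F (9); add F.
Step 6: frontier [B H 9, D F 23, G H 21] → take B H (9); add H.
Step 7: frontier [D F 23] → take D F (23); add D.
The 2nd edge added is A G.

A-G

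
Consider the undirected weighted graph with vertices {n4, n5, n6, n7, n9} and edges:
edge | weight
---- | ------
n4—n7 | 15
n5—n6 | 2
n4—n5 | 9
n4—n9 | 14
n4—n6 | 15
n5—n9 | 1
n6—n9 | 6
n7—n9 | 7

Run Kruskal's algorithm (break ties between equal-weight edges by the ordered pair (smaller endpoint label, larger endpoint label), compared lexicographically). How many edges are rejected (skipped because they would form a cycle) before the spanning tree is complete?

1

Sort edges by weight, then run Kruskal:
n5—n9 (1): add. Components now {n7} {n6} {n5,n9} {n4}
n5—n6 (2): add. Components now {n7} {n5,n6,n9} {n4}
n6—n9 (6): skip — n6 and n9 already connected.
n7—n9 (7): add. Components now {n5,n6,n7,n9} {n4}
n4—n5 (9): add. Components now {n4,n5,n6,n7,n9}
Edges rejected before the tree was complete: 1.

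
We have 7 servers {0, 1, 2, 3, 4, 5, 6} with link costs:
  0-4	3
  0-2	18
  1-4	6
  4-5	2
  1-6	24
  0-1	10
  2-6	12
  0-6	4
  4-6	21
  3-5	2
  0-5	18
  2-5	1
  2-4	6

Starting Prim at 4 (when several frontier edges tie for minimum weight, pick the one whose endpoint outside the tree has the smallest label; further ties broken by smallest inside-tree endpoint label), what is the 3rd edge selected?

Grow the tree from 4 using Prim:
Step 1: cheapest edge leaving the tree is 4-5 (2); add 5.
Step 2: cheapest edge leaving the tree is 2-5 (1); add 2.
Step 3: cheapest edge leaving the tree is 3-5 (2); add 3.
Step 4: cheapest edge leaving the tree is 0-4 (3); add 0.
Step 5: cheapest edge leaving the tree is 0-6 (4); add 6.
Step 6: cheapest edge leaving the tree is 1-4 (6); add 1.
The 3rd edge added is 3-5.

3-5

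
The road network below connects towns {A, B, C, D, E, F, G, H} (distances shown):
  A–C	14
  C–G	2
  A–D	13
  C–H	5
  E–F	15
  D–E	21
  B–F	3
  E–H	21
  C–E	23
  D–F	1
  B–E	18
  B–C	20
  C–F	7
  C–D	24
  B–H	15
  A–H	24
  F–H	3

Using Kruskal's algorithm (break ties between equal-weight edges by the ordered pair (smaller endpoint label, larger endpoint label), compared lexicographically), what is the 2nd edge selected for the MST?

C-G

Sort edges by weight, then run Kruskal:
D–F (1): add — endpoints in different components.
C–G (2): add — endpoints in different components.
B–F (3): add — endpoints in different components.
F–H (3): add — endpoints in different components.
C–H (5): add — endpoints in different components.
C–F (7): skip — C and F already connected.
A–D (13): add — endpoints in different components.
A–C (14): skip — A and C already connected.
B–H (15): skip — B and H already connected.
E–F (15): add — endpoints in different components.
The 2nd edge added is C–G.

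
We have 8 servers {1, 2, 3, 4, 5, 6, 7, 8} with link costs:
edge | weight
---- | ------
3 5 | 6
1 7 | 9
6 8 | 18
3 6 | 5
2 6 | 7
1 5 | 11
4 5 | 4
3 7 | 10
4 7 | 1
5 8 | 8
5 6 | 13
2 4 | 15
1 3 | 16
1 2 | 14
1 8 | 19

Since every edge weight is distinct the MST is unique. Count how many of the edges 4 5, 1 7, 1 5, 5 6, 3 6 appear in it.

3

Sort edges by weight, then run Kruskal:
4 7 (1): add — endpoints in different components.
4 5 (4): add — endpoints in different components.
3 6 (5): add — endpoints in different components.
3 5 (6): add — endpoints in different components.
2 6 (7): add — endpoints in different components.
5 8 (8): add — endpoints in different components.
1 7 (9): add — endpoints in different components.
MST edge set: {4 7, 4 5, 3 6, 3 5, 2 6, 5 8, 1 7}.
Of the listed edges, {4 5, 1 7, 3 6} are in the MST → 3.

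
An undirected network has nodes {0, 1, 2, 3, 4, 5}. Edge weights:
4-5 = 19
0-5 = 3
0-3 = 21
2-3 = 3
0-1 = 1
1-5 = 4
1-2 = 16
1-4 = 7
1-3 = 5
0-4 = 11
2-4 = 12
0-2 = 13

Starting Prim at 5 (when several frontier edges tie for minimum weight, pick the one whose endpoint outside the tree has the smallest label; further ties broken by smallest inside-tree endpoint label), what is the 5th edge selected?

1-4

Prim, starting at 5.
Step 1: frontier [0-5 3, 1-5 4, 4-5 19] → take 0-5 (3); add 0.
Step 2: frontier [0-1 1, 0-4 11, 0-2 13, 0-3 21, 1-5 4, 4-5 19] → take 0-1 (1); add 1.
Step 3: frontier [0-4 11, 0-2 13, 0-3 21, 1-3 5, 1-4 7, 1-2 16, 4-5 19] → take 1-3 (5); add 3.
Step 4: frontier [0-4 11, 0-2 13, 1-4 7, 1-2 16, 2-3 3, 4-5 19] → take 2-3 (3); add 2.
Step 5: frontier [0-4 11, 1-4 7, 2-4 12, 4-5 19] → take 1-4 (7); add 4.
The 5th edge added is 1-4.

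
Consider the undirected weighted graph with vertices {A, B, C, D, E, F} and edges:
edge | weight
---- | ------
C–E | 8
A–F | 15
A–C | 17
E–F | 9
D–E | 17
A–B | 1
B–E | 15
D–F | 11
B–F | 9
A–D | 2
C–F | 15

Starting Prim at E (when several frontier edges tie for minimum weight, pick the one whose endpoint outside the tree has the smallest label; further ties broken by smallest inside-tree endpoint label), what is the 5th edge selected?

A-D

Prim's algorithm from E:
Step 1: cheapest edge leaving the tree is C–E (8); add C.
Step 2: cheapest edge leaving the tree is E–F (9); add F.
Step 3: cheapest edge leaving the tree is B–F (9); add B.
Step 4: cheapest edge leaving the tree is A–B (1); add A.
Step 5: cheapest edge leaving the tree is A–D (2); add D.
The 5th edge added is A–D.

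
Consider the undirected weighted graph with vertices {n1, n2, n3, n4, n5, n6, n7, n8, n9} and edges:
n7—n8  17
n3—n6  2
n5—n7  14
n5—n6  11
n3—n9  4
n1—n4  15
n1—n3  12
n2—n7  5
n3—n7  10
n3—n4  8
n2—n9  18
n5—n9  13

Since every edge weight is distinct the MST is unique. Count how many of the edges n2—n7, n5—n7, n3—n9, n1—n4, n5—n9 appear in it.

Sort edges by weight, then run Kruskal:
n3—n6 (2): add — endpoints in different components.
n3—n9 (4): add — endpoints in different components.
n2—n7 (5): add — endpoints in different components.
n3—n4 (8): add — endpoints in different components.
n3—n7 (10): add — endpoints in different components.
n5—n6 (11): add — endpoints in different components.
n1—n3 (12): add — endpoints in different components.
n5—n9 (13): skip — n9 and n5 already connected.
n5—n7 (14): skip — n5 and n7 already connected.
n1—n4 (15): skip — n1 and n4 already connected.
n7—n8 (17): add — endpoints in different components.
MST edge set: {n3—n6, n3—n9, n2—n7, n3—n4, n3—n7, n5—n6, n1—n3, n7—n8}.
Of the listed edges, {n2—n7, n3—n9} are in the MST → 2.

2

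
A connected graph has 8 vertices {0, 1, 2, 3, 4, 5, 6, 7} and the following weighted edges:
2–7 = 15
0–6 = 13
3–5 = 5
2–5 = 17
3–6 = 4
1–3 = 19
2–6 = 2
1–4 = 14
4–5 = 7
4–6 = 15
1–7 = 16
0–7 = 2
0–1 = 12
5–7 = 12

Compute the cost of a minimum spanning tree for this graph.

44

Kruskal's algorithm — process edges by increasing weight (ties by edge label):
0–7 (2): add — endpoints in different components.
2–6 (2): add — endpoints in different components.
3–6 (4): add — endpoints in different components.
3–5 (5): add — endpoints in different components.
4–5 (7): add — endpoints in different components.
0–1 (12): add — endpoints in different components.
5–7 (12): add — endpoints in different components.
MST edges: 0–7, 2–6, 3–6, 3–5, 4–5, 0–1, 5–7; total weight 2+2+4+5+7+12+12 = 44.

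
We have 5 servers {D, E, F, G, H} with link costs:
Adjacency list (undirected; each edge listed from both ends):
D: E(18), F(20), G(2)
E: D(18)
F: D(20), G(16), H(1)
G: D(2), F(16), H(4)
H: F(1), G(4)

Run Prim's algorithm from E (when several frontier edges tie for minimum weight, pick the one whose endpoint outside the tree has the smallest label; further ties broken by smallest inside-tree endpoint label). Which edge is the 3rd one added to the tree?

Prim, starting at E.
Step 1: frontier [D-E 18] → take D-E (18); add D.
Step 2: frontier [D-G 2, D-F 20] → take D-G (2); add G.
Step 3: frontier [D-F 20, G-H 4, F-G 16] → take G-H (4); add H.
Step 4: frontier [D-F 20, F-G 16, F-H 1] → take F-H (1); add F.
The 3rd edge added is G-H.

G-H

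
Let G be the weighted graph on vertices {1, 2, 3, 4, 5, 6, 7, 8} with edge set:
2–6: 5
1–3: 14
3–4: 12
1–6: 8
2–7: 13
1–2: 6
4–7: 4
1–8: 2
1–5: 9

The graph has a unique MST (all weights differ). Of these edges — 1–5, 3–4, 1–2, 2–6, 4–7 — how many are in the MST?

5

Sort edges by weight, then run Kruskal:
1–8 (2): add — endpoints in different components.
4–7 (4): add — endpoints in different components.
2–6 (5): add — endpoints in different components.
1–2 (6): add — endpoints in different components.
1–6 (8): skip — 1 and 6 already connected.
1–5 (9): add — endpoints in different components.
3–4 (12): add — endpoints in different components.
2–7 (13): add — endpoints in different components.
MST edge set: {1–8, 4–7, 2–6, 1–2, 1–5, 3–4, 2–7}.
Of the listed edges, {1–5, 3–4, 1–2, 2–6, 4–7} are in the MST → 5.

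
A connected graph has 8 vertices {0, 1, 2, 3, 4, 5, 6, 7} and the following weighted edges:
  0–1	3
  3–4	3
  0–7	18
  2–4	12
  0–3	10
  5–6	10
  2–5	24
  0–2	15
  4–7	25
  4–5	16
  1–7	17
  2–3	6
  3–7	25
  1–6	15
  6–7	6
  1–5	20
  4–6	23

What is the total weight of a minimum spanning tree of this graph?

Grow the tree from 3 using Prim:
Step 1: cheapest edge leaving the tree is 3–4 (3); add 4.
Step 2: cheapest edge leaving the tree is 2–3 (6); add 2.
Step 3: cheapest edge leaving the tree is 0–3 (10); add 0.
Step 4: cheapest edge leaving the tree is 0–1 (3); add 1.
Step 5: cheapest edge leaving the tree is 1–6 (15); add 6.
Step 6: cheapest edge leaving the tree is 6–7 (6); add 7.
Step 7: cheapest edge leaving the tree is 5–6 (10); add 5.
MST edges: 3–4, 2–3, 0–3, 0–1, 1–6, 6–7, 5–6; total weight 3+6+10+3+15+6+10 = 53.

53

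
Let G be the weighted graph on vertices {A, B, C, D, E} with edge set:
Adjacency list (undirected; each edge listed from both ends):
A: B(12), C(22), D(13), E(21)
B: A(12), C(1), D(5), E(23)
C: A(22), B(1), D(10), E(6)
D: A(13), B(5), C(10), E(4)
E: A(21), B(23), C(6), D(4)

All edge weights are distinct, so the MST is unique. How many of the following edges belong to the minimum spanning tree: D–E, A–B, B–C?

Kruskal's algorithm — process edges by increasing weight (ties by edge label):
B–C (1): add — endpoints in different components.
D–E (4): add — endpoints in different components.
B–D (5): add — endpoints in different components.
C–E (6): skip — C and E already connected.
C–D (10): skip — C and D already connected.
A–B (12): add — endpoints in different components.
MST edge set: {B–C, D–E, B–D, A–B}.
Of the listed edges, {D–E, A–B, B–C} are in the MST → 3.

3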